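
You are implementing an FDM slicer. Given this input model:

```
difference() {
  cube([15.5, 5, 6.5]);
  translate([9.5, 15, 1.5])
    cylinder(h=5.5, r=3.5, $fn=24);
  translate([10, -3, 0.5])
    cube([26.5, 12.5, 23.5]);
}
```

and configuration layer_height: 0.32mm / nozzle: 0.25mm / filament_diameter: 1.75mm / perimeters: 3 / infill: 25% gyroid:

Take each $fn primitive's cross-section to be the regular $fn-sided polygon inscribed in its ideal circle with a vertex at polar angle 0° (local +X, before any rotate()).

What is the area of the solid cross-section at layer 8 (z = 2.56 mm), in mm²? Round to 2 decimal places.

At z = 2.56 mm: the cube (footprint 15.5×5) is included at this height (area 77.50 mm²); the r=3.5 cylinder at (9.5, 15) contributes a regular 24-gon of circumradius 3.5 (area = (24/2)·3.500²·sin(360°/24) = 38.05 mm²); the 26.5×12.5 cube at (10, -3) contributes its full rectangle (area 331.25 mm²); After the difference (first − rest): starting from the 15.5×5 cube (77.50 mm²), the r=3.5 cylinder at (9.5, 15) misses the remaining region (no effect); the 26.5×12.5 cube at (10, -3) partially overlaps it — only the 27.50 mm² overlap (of its 331.25 mm²) is removed, clipping the outline — area = 50.00 mm². Overall, the cross-section is a single solid region. Net area = 50.00 mm².

50.00 mm²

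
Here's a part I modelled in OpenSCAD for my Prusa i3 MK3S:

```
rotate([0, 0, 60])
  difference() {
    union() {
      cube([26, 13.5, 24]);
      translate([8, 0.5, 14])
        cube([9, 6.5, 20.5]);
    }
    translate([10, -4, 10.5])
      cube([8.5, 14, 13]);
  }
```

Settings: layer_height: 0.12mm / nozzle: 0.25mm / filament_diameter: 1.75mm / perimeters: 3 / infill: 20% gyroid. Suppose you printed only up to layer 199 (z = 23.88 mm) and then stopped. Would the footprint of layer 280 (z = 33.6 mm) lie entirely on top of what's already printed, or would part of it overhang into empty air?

entirely on top

Compare the two slices. At z = 23.88: the cube is present — its section is the full 26×13.5 rectangle (area 351.00 mm²); the cube at (8, 0.5) is present — its section is the full 9×6.5 rectangle (area 58.50 mm²); Taking the union: the 9×6.5 cube at (8, 0.5) lies entirely inside the 26×13.5 cube, so the union is just the 26×13.5 cube — area = 351.00 mm²; the cube at (10, -4) does not reach this height (z outside [10.5, 23.5]); Taking the first minus the rest: none of the subtracted shapes is present at this height, so the result so far is unchanged — area = 351.00 mm²; (whole slice rotated 60° about Z — lengths, areas and connectivity unchanged). At z = 33.6: the cube is not intersected at this z (z outside [0, 24]); the cube at (8, 0.5) is present — its section is the full 9×6.5 rectangle (area 58.50 mm²); Merging all regions: only the 9×6.5 cube at (8, 0.5) is present, so the union is just that shape — area = 58.50 mm²; the cube at (10, -4) is absent (z outside [10.5, 23.5]); Subtracting the remaining from the first: none of the subtracted shapes is present at this height, so that combined region is unchanged — area = 58.50 mm²; (whole slice rotated 60° about Z — lengths, areas and connectivity unchanged). Checking containment: the cross-section at z = 33.6 is a subset of the cross-section at z = 23.88.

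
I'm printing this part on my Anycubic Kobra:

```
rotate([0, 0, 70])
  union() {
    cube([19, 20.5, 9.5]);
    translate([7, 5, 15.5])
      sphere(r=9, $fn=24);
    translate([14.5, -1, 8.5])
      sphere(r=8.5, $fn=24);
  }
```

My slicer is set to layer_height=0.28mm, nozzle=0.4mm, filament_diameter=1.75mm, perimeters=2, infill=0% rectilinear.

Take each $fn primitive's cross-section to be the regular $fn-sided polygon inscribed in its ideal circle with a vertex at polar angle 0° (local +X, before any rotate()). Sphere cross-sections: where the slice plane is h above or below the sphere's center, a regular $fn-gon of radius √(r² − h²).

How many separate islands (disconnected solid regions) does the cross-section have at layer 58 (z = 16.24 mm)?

At z = 16.24 mm: the cube is not intersected at this z (z outside [0, 9.5]); the r=9 sphere at (7, 5) contributes a regular 24-gon of circumradius √(9²−0.74²) = 8.970; the r=8.5 sphere at (14.5, -1) slices to a regular 24-gon of circumradius 3.513 (√(r²−h²) with h=7.74 from center); Taking the union: the regions partially overlap (shared area 12.97 mm²), so overlapping operands fuse into one piece — 1 connected region; (rotated 70° about Z; rotation is an isometry so areas/perimeters/island counts are preserved). Overall, the cross-section is a single solid region. Island count = 1.

1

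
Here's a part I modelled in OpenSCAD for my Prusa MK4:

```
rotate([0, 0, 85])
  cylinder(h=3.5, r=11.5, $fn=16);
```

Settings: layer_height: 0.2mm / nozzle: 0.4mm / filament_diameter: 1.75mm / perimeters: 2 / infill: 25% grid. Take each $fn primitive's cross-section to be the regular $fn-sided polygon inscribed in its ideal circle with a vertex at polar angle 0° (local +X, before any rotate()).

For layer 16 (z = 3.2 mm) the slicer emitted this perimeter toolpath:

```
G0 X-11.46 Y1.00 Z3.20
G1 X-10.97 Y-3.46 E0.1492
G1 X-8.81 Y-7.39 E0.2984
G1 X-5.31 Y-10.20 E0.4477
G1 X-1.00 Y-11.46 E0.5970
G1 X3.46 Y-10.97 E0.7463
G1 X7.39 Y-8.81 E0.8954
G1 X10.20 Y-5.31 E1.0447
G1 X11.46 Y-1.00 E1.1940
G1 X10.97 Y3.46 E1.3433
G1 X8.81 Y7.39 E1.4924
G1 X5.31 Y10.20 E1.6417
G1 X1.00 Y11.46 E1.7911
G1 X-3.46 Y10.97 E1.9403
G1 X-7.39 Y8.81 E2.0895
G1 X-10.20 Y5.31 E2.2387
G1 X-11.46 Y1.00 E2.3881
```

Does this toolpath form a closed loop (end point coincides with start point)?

Start point (G0): (-11.46, 1.00). End point (last G1): the path returns to the start — closed.

yes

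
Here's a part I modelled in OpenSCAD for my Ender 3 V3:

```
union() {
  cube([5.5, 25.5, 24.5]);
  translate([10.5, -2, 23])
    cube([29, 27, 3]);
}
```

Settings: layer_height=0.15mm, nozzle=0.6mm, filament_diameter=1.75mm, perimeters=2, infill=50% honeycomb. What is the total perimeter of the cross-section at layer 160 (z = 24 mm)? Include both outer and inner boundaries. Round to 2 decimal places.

174.00 mm

At z = 24 mm: the 5.5×25.5 cube contributes its full rectangle (perimeter 62.00 mm); the 29×27 cube at (10.5, -2) contributes its full rectangle (perimeter 112.00 mm); Combining (union): the 2 present regions are separate (no shared area or edge), so areas and boundary lengths simply add and each stays a separate island — boundary = 174.00 mm. Overall, the cross-section has 2 separate islands. Total boundary length (outer) = 174.00 mm.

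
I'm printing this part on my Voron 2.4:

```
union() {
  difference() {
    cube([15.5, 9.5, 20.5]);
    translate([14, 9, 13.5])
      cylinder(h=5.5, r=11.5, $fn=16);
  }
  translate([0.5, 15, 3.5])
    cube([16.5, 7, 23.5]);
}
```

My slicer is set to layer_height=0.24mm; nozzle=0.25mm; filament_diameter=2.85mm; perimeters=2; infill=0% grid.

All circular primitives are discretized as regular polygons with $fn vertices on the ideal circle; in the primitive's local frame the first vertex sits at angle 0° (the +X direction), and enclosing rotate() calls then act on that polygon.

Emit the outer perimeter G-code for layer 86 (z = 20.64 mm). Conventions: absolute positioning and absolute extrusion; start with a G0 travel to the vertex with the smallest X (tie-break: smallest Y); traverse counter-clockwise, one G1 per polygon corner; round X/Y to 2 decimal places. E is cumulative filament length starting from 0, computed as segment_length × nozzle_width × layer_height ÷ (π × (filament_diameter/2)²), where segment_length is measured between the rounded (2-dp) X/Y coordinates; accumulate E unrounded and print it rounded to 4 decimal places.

At z = 20.64 mm: the cube is absent (z outside [0, 20.5]); the cylinder at (14, 9) is not intersected at this z (z outside [13.5, 19]); Taking the first minus the rest: the first operand is absent here, so nothing remains; the cube at (0.5, 15) (footprint 16.5×7) is included at this height; Taking the union: only the 16.5×7 cube at (0.5, 15) is present, so the union is just that shape — 1 connected region. The outline is a single polygon with 4 vertices. Extrusion per mm of travel: 0.25 × 0.24 / (π × 1.425²) = 0.009405. Accumulating E over each segment gives final E = 0.4420.

G0 X0.50 Y15.00 Z20.64
G1 X17.00 Y15.00 E0.1552
G1 X17.00 Y22.00 E0.2210
G1 X0.50 Y22.00 E0.3762
G1 X0.50 Y15.00 E0.4420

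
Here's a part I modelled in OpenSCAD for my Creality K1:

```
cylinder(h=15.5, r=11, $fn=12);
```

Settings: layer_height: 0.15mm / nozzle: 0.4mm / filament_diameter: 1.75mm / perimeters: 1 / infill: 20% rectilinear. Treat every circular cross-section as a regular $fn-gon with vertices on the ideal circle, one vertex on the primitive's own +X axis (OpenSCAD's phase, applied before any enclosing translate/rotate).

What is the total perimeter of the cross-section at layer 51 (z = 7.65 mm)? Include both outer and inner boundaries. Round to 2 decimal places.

At z = 7.65 mm: the r=11 cylinder contributes a regular 12-gon of circumradius 11 (perimeter = 2·12·11.000·sin(180°/12) = 68.33 mm). Overall, the cross-section is a single solid region. Total boundary length (outer) = 68.33 mm.

68.33 mm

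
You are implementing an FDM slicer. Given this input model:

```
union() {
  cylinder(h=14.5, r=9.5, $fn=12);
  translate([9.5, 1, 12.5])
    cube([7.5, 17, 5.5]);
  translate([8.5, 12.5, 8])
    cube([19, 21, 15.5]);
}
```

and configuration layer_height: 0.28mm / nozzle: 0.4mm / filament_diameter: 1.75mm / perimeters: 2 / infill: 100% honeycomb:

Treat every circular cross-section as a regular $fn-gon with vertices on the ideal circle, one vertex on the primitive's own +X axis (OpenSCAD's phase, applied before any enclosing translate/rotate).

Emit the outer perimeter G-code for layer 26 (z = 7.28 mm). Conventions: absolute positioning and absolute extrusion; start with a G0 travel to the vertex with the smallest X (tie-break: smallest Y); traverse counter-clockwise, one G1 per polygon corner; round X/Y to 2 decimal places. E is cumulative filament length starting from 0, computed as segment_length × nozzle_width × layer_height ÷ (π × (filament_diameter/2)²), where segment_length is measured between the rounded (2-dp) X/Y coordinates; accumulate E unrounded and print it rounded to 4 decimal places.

At z = 7.28 mm: the r=9.5 cylinder contributes a regular 12-gon of circumradius 9.5; the cube at (9.5, 1) is absent (z outside [12.5, 18]); the cube at (8.5, 12.5) does not reach this height (z outside [8, 23.5]); Merging all regions: only the r=9.5 cylinder is present, so the union is just that shape — 1 connected region. The outline is a single polygon with 12 vertices. Extrusion per mm of travel: 0.4 × 0.28 / (π × 0.875²) = 0.046564. Accumulating E over each segment gives final E = 2.7482.

G0 X-9.50 Y0.00 Z7.28
G1 X-8.23 Y-4.75 E0.2289
G1 X-4.75 Y-8.23 E0.4581
G1 X0.00 Y-9.50 E0.6871
G1 X4.75 Y-8.23 E0.9160
G1 X8.23 Y-4.75 E1.1452
G1 X9.50 Y0.00 E1.3741
G1 X8.23 Y4.75 E1.6031
G1 X4.75 Y8.23 E1.8322
G1 X0.00 Y9.50 E2.0612
G1 X-4.75 Y8.23 E2.2901
G1 X-8.23 Y4.75 E2.5193
G1 X-9.50 Y0.00 E2.7482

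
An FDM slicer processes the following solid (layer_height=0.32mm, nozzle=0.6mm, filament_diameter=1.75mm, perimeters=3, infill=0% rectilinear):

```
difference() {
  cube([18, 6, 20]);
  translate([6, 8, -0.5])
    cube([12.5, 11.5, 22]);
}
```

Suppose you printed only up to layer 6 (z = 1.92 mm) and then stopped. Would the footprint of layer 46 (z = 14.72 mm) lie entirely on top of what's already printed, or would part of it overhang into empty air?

Compare the two slices. At z = 1.92: the cube is present — its section is the full 18×6 rectangle (area 108.00 mm²); the cube at (6, 8) is present — its section is the full 12.5×11.5 rectangle (area 143.75 mm²); Taking the first minus the rest: starting from the 18×6 cube (108.00 mm²), the 12.5×11.5 cube at (6, 8) misses the remaining region (no effect) — area = 108.00 mm². At z = 14.72: the cube (footprint 18×6) is included at this height (area 108.00 mm²); the cube at (6, 8) (footprint 12.5×11.5) is included at this height (area 143.75 mm²); Taking the first minus the rest: starting from the 18×6 cube (108.00 mm²), the 12.5×11.5 cube at (6, 8) misses the remaining region (no effect) — area = 108.00 mm². Checking containment: the cross-section at z = 14.72 is a subset of the cross-section at z = 1.92.

entirely on top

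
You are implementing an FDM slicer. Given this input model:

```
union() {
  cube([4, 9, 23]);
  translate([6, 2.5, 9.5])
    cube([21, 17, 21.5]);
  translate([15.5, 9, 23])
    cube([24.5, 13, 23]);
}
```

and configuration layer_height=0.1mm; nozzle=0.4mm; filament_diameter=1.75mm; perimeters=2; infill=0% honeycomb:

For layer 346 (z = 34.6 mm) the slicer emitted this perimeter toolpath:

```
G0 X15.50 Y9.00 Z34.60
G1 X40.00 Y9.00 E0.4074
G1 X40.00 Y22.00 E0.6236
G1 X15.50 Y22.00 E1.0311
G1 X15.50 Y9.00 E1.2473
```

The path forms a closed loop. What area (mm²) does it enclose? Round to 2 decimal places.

318.50 mm²

Apply the shoelace formula to the sequence of (X, Y) vertices; enclosed area = 318.50 mm².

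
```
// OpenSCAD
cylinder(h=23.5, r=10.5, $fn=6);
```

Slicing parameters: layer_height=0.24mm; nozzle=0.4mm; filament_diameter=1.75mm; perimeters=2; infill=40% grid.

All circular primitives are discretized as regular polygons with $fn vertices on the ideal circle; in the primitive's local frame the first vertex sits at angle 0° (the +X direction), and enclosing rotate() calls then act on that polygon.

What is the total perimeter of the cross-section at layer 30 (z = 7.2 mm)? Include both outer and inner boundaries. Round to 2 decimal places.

At z = 7.2 mm: the cylinder: section is a regular 6-gon, circumradius r=10.5 (perimeter = 2·6·10.500·sin(180°/6) = 63.00 mm). Overall, the cross-section is a single solid region. Total boundary length (outer) = 63.00 mm.

63.00 mm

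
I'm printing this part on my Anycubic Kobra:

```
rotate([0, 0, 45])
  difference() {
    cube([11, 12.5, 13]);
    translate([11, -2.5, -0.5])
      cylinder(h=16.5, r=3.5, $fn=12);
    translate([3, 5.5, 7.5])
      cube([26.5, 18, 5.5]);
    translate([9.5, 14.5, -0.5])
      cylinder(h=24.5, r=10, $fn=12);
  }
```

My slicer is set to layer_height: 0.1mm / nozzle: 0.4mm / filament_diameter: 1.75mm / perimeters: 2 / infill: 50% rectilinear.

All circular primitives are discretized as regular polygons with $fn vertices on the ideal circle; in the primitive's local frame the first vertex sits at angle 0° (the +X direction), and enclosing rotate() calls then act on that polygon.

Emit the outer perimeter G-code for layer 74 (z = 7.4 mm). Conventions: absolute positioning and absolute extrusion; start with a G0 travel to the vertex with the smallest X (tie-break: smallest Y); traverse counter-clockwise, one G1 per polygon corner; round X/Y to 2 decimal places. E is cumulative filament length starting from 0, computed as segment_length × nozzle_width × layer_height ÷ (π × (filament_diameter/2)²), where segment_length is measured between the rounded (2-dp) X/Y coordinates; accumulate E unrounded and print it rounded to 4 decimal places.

At z = 7.4 mm: the cube (footprint 11×12.5) is included at this height; the r=3.5 cylinder at (11, -2.5) gives a regular 12-gon of circumradius 3.5 (constant along its height); the cube at (3, 5.5) is absent (z outside [7.5, 13]); the cylinder at (9.5, 14.5): section is a regular 12-gon, circumradius r=10; Taking the first minus the rest: starting from the 11×12.5 cube, the r=3.5 cylinder at (11, -2.5) partially overlaps it — only the 1.48 mm² overlap (of its 36.75 mm²) is removed, clipping the outline; the r=10 cylinder at (9.5, 14.5) partially overlaps it — only the 67.23 mm² overlap (of its 300.00 mm²) is removed, clipping the outline — 1 connected region; (whole slice rotated 45° about Z — lengths, areas and connectivity unchanged). The outline is a single polygon with 10 vertices. Extrusion per mm of travel: 0.4 × 0.1 / (π × 0.875²) = 0.016630. Accumulating E over each segment gives final E = 0.7105.

G0 X-8.84 Y8.84 Z7.40
G1 X0.00 Y0.00 E0.2079
G1 X6.17 Y6.17 E0.3530
G1 X6.17 Y6.92 E0.3655
G1 X7.07 Y8.49 E0.3956
G1 X4.31 Y11.24 E0.4604
G1 X3.54 Y9.90 E0.4861
G1 X-0.95 Y7.31 E0.5723
G1 X-6.12 Y7.31 E0.6583
G1 X-8.81 Y8.86 E0.7099
G1 X-8.84 Y8.84 E0.7105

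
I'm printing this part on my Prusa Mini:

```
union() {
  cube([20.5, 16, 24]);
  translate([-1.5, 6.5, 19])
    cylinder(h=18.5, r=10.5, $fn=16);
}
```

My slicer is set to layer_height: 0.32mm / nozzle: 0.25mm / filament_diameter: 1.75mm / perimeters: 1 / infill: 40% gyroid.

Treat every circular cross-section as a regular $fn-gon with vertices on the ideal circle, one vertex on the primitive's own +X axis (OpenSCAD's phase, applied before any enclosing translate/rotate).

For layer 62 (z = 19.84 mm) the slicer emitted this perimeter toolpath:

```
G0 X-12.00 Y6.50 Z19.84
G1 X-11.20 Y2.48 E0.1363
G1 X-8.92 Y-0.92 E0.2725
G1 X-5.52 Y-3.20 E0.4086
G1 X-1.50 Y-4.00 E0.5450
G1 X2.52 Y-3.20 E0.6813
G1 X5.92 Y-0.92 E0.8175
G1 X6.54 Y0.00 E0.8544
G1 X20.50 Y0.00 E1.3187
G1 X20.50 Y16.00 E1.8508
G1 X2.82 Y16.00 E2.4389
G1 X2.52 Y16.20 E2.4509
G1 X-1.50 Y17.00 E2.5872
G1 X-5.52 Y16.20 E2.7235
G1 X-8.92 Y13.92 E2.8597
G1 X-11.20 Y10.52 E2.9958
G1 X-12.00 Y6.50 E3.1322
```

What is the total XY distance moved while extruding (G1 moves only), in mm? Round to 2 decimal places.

94.17 mm

Sum the Euclidean lengths of each G1 segment: total = 94.17 mm.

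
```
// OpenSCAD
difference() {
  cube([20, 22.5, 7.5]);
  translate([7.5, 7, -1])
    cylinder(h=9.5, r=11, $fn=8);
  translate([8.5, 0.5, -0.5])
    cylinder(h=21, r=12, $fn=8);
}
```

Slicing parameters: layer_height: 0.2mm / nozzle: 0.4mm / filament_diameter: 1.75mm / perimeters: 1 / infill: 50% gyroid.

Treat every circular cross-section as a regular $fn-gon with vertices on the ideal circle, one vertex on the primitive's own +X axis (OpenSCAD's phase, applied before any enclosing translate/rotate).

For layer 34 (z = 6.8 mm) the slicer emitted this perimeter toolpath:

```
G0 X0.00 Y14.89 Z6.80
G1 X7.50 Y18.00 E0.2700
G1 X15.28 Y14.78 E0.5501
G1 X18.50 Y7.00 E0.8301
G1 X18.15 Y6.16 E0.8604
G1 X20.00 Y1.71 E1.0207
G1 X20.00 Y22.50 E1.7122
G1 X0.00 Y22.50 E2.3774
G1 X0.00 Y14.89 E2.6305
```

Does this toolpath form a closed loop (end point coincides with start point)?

yes

Start point (G0): (0.00, 14.89). End point (last G1): the path returns to the start — closed.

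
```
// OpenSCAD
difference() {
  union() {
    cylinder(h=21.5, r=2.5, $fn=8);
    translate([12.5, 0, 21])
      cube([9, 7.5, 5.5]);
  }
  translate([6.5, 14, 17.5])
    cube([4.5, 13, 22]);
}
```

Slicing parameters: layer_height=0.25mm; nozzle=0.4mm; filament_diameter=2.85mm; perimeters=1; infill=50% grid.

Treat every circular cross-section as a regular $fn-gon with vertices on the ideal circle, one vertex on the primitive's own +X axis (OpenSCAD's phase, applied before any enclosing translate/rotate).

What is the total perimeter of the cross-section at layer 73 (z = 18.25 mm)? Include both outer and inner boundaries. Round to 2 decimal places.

15.31 mm

At z = 18.25 mm: the r=2.5 cylinder gives a regular 8-gon of circumradius 2.5 (constant along its height) (perimeter = 2·8·2.500·sin(180°/8) = 15.31 mm); the cube at (12.5, 0) does not reach this height (z outside [21, 26.5]); Combining (union): only the r=2.5 cylinder is present, so the union is just that shape — boundary = 15.31 mm; the cube at (6.5, 14) is present — its section is the full 4.5×13 rectangle (perimeter 35.00 mm); Subtracting the remaining from the first: starting from the result so far, the 4.5×13 cube at (6.5, 14) misses the remaining region (no effect) — boundary = 15.31 mm. Overall, the cross-section is a single solid region. Total boundary length (outer) = 15.31 mm.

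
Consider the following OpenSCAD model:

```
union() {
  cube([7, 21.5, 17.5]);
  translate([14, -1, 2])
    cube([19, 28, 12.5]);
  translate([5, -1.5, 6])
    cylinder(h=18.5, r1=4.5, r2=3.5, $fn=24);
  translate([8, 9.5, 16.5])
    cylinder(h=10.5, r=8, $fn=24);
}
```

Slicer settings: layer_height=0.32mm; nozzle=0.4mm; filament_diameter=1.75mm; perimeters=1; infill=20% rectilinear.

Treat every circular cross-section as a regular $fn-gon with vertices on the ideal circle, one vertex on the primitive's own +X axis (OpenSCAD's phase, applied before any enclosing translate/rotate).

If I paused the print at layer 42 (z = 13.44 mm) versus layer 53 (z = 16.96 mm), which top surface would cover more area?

layer 42 (z = 13.44 mm)

Layer 42 (z = 13.44): the 7×21.5 cube contributes its full rectangle (area 150.50 mm²); the 19×28 cube at (14, -1) contributes its full rectangle (area 532.00 mm²); the cone at (5, -1.5) (r1=4.5→r2=3.5) has section circumradius 4.098 here — a regular 24-gon (area = (24/2)·4.098²·sin(360°/24) = 52.15 mm²); the cylinder at (8, 9.5) is absent (z outside [16.5, 27]); Taking the union: the regions partially overlap — summed areas 734.65 mm² minus the doubly-counted overlap 11.87 mm² gives 722.78 mm² — area = 722.78 mm². So its area = 722.78 mm². Layer 53 (z = 16.96): the 7×21.5 cube contributes its full rectangle (area 150.50 mm²); the cube at (14, -1) is not intersected at this z (z outside [2, 14.5]); the cone at (5, -1.5): at t=0.592 of its height the radius interpolates to r₁+(r₂−r₁)t = 3.908, giving a regular 24-gon of that circumradius (area = (24/2)·3.908²·sin(360°/24) = 47.42 mm²); the cylinder at (8, 9.5): section is a regular 24-gon, circumradius r=8 (area = (24/2)·8.000²·sin(360°/24) = 198.77 mm²); Taking the union: the regions partially overlap — summed areas 396.70 mm² minus the doubly-counted overlap 94.14 mm² gives 302.55 mm² — area = 302.55 mm². So its area = 302.55 mm². Layer 42 is larger (722.78 vs 302.55 mm²).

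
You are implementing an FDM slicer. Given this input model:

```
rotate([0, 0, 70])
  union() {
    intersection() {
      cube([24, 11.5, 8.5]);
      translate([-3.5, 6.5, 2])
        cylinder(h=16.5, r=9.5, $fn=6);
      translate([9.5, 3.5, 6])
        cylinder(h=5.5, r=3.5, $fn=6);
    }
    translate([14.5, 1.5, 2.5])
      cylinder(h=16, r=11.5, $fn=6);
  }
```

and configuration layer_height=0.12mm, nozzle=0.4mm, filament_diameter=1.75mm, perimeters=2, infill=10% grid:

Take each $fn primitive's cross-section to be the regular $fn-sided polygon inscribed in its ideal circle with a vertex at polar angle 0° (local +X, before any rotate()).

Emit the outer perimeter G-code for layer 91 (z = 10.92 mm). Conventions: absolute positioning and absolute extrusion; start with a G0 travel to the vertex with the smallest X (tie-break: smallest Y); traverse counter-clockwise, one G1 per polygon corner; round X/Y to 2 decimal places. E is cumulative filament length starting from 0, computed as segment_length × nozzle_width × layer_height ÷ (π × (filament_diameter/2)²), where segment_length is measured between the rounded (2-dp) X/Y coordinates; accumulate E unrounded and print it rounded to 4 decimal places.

G0 X-7.78 Y12.14 Z10.92
G1 X-0.38 Y3.33 E0.2296
G1 X10.94 Y5.33 E0.4590
G1 X14.88 Y16.14 E0.6886
G1 X7.48 Y24.95 E0.9182
G1 X-3.84 Y22.95 E1.1476
G1 X-7.78 Y12.14 E1.3772

At z = 10.92 mm: the cube is not intersected at this z (z outside [0, 8.5]); the cylinder at (-3.5, 6.5): section is a regular 6-gon, circumradius r=9.5; the r=3.5 cylinder at (9.5, 3.5) contributes a regular 6-gon of circumradius 3.5; Keeping only the common overlap: at least one operand is absent at this height, so nothing remains; the r=11.5 cylinder at (14.5, 1.5) gives a regular 6-gon of circumradius 11.5 (constant along its height); Merging all regions: only the r=11.5 cylinder at (14.5, 1.5) is present, so the union is just that shape — 1 connected region; (whole slice rotated 70° about Z — lengths, areas and connectivity unchanged). The outline is a single polygon with 6 vertices. Extrusion per mm of travel: 0.4 × 0.12 / (π × 0.875²) = 0.019956. Accumulating E over each segment gives final E = 1.3772.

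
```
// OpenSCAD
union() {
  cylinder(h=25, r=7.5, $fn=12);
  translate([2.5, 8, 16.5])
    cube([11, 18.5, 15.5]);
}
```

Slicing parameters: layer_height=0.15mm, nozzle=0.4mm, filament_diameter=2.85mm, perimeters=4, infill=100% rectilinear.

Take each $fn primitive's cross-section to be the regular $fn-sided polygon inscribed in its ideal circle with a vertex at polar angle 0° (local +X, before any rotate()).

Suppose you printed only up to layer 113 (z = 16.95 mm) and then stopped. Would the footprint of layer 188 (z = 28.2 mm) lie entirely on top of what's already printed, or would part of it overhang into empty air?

entirely on top

Compare the two slices. At z = 16.95: the cylinder: section is a regular 12-gon, circumradius r=7.5 (area = (12/2)·7.500²·sin(360°/12) = 168.75 mm²); the cube at (2.5, 8) is present — its section is the full 11×18.5 rectangle (area 203.50 mm²); Merging all regions: the 2 present regions are separate (no shared area or edge), so areas and boundary lengths simply add and each stays a separate island — area = 372.25 mm². At z = 28.2: the cylinder is not intersected at this z (z outside [0, 25]); the 11×18.5 cube at (2.5, 8) contributes its full rectangle (area 203.50 mm²); Combining (union): only the 11×18.5 cube at (2.5, 8) is present, so the union is just that shape — area = 203.50 mm². Checking containment: the cross-section at z = 28.2 is a subset of the cross-section at z = 16.95.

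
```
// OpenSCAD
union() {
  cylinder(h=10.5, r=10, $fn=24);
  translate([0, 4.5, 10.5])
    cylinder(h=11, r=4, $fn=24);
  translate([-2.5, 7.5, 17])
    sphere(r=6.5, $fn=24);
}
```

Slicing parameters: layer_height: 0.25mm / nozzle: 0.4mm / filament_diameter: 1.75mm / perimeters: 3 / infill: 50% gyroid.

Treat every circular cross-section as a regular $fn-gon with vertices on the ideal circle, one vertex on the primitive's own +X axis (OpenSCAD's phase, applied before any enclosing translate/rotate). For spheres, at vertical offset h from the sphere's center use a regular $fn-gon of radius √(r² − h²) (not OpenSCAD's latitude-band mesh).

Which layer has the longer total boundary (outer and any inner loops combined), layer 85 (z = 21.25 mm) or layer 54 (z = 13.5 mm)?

Layer 85 (z = 21.25): the cylinder is not intersected at this z (z outside [0, 10.5]); the cylinder at (0, 4.5): section is a regular 24-gon, circumradius r=4 (perimeter = 2·24·4.000·sin(180°/24) = 25.06 mm); the sphere at (-2.5, 7.5): section is a regular 24-gon, circumradius = √(r²−h²) = √(6.5²−4.25²) = 4.918 (perimeter = 2·24·4.918·sin(180°/24) = 30.81 mm); Taking the union: the regions partially overlap (shared area 27.89 mm²), so the edge portions inside another operand are dropped and the merged outline is re-measured after clipping — boundary = 36.24 mm. So its perimeter = 36.24 mm. Layer 54 (z = 13.5): the cylinder is absent (z outside [0, 10.5]); the r=4 cylinder at (0, 4.5) contributes a regular 24-gon of circumradius 4 (perimeter = 2·24·4.000·sin(180°/24) = 25.06 mm); the r=6.5 sphere at (-2.5, 7.5) contributes a regular 24-gon of circumradius √(6.5²−3.5²) = 5.477 (perimeter = 2·24·5.477·sin(180°/24) = 34.32 mm); Merging all regions: the regions partially overlap (shared area 32.86 mm²), so the edge portions inside another operand are dropped and the merged outline is re-measured after clipping — boundary = 38.29 mm. So its perimeter = 38.29 mm. Layer 54 is larger (38.29 vs 36.24 mm).

layer 54 (z = 13.5 mm)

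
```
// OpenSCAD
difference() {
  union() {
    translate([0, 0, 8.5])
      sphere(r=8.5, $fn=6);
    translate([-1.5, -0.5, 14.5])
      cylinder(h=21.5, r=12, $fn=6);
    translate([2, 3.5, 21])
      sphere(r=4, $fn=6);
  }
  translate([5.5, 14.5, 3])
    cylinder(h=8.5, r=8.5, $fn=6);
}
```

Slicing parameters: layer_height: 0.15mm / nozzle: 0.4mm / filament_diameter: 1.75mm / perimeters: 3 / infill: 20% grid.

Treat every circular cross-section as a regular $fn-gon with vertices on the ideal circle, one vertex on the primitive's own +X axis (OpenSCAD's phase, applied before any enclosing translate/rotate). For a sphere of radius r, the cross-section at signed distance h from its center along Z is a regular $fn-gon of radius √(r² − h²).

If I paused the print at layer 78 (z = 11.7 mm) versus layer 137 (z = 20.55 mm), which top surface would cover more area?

Layer 78 (z = 11.7): the r=8.5 sphere contributes a regular 6-gon of circumradius √(8.5²−3.2²) = 7.875 (area = (6/2)·7.875²·sin(360°/6) = 161.11 mm²); the cylinder at (-1.5, -0.5) is not intersected at this z (z outside [14.5, 36]); the sphere at (2, 3.5) is not intersected at this z (|z−center|=9.300 > r=4); Merging all regions: only the r=8.5 sphere is present, so the union is just that shape — area = 161.11 mm²; the cylinder at (5.5, 14.5) is absent (z outside [3, 11.5]); After the difference (first − rest): none of the subtracted shapes is present at this height, so that combined region is unchanged — area = 161.11 mm². So its area = 161.11 mm². Layer 137 (z = 20.55): the sphere is not intersected at this z (|z−center|=12.050 > r=8.5); the r=12 cylinder at (-1.5, -0.5) gives a regular 6-gon of circumradius 12 (constant along its height) (area = (6/2)·12.000²·sin(360°/6) = 374.12 mm²); the sphere at (2, 3.5): section is a regular 6-gon, circumradius = √(r²−h²) = √(4²−0.45²) = 3.975 (area = (6/2)·3.975²·sin(360°/6) = 41.04 mm²); Combining (union): the r=4 sphere at (2, 3.5) lies entirely inside the r=12 cylinder at (-1.5, -0.5), so the union is just the r=12 cylinder at (-1.5, -0.5) — area = 374.12 mm²; the cylinder at (5.5, 14.5) is absent (z outside [3, 11.5]); Taking the first minus the rest: none of the subtracted shapes is present at this height, so the result so far is unchanged — area = 374.12 mm². So its area = 374.12 mm². Layer 137 is larger (374.12 vs 161.11 mm²).

layer 137 (z = 20.55 mm)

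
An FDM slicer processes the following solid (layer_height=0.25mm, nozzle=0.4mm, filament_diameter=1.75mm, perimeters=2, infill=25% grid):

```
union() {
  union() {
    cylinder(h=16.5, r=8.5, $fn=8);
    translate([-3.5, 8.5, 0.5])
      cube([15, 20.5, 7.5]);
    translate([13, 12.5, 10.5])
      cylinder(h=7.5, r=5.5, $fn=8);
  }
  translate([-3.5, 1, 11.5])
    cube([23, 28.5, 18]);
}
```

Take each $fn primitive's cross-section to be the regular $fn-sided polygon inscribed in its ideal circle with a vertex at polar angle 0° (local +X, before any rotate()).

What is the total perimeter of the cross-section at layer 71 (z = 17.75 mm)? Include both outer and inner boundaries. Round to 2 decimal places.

At z = 17.75 mm: the cylinder is absent (z outside [0, 16.5]); the cube at (-3.5, 8.5) is not intersected at this z (z outside [0.5, 8]); the r=5.5 cylinder at (13, 12.5) contributes a regular 8-gon of circumradius 5.5 (perimeter = 2·8·5.500·sin(180°/8) = 33.68 mm); Merging all regions: only the r=5.5 cylinder at (13, 12.5) is present, so the union is just that shape — boundary = 33.68 mm; the 23×28.5 cube at (-3.5, 1) contributes its full rectangle (perimeter 103.00 mm); Taking the union: that combined region lies entirely inside the 23×28.5 cube at (-3.5, 1), so the union is just the 23×28.5 cube at (-3.5, 1) — boundary = 103.00 mm. Overall, the cross-section is a single solid region. Total boundary length (outer) = 103.00 mm.

103.00 mm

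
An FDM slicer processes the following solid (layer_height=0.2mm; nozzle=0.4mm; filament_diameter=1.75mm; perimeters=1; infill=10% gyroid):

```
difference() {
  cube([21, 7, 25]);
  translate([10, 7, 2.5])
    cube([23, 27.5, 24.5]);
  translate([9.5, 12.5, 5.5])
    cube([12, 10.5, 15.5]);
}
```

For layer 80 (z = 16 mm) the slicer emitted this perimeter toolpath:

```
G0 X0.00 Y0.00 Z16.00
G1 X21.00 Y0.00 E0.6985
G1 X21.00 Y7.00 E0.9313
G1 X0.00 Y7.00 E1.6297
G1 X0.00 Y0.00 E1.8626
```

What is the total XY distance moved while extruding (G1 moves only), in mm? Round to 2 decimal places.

Sum the Euclidean lengths of each G1 segment: total = 56.00 mm.

56.00 mm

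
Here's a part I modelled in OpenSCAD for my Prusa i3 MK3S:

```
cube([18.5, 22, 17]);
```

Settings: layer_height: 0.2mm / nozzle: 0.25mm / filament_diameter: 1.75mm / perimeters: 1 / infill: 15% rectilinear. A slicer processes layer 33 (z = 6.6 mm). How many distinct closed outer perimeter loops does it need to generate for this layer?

1

At z = 6.6 mm: the 18.5×22 cube contributes its full rectangle. The result has 1 disconnected region.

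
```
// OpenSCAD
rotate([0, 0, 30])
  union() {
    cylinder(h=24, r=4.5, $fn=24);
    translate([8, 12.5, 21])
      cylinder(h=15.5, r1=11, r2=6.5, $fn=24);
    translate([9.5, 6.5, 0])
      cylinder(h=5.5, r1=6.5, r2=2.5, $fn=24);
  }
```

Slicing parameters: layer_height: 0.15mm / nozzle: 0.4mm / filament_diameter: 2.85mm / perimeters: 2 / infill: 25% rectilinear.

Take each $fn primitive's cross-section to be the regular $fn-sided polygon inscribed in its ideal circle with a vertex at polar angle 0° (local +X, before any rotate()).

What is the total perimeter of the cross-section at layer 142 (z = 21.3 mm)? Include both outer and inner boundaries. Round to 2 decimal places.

89.71 mm

At z = 21.3 mm: the cylinder: section is a regular 24-gon, circumradius r=4.5 (perimeter = 2·24·4.500·sin(180°/24) = 28.19 mm); the cone at (8, 12.5) (r1=11→r2=6.5) has section circumradius 10.913 here — a regular 24-gon (perimeter = 2·24·10.913·sin(180°/24) = 68.37 mm); the cone at (9.5, 6.5) does not reach this height (z outside [0, 5.5]); Taking the union: the regions partially overlap (shared area 1.11 mm²), so the edge portions inside another operand are dropped and the merged outline is re-measured after clipping — boundary = 89.71 mm; (rotated 30° about Z; rotation is an isometry so areas/perimeters/island counts are preserved). Overall, the cross-section is a single solid region. Total boundary length (outer) = 89.71 mm.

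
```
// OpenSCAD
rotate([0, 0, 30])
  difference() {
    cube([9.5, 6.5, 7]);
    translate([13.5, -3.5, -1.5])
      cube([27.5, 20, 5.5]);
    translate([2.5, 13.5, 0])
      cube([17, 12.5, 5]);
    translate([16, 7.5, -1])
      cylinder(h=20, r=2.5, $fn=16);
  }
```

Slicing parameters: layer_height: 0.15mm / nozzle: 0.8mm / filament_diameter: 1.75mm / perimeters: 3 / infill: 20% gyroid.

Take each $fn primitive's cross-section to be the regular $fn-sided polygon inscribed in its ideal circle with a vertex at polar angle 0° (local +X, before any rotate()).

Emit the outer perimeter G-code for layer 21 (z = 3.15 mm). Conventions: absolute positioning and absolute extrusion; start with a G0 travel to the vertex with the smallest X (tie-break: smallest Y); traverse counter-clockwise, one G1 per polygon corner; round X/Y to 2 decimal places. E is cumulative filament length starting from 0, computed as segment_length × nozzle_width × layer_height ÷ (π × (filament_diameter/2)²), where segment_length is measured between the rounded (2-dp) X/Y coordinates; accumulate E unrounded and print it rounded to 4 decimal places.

G0 X-3.25 Y5.63 Z3.15
G1 X0.00 Y0.00 E0.3243
G1 X8.23 Y4.75 E0.7984
G1 X4.98 Y10.38 E1.1227
G1 X-3.25 Y5.63 E1.5968

At z = 3.15 mm: the cube (footprint 9.5×6.5) is included at this height; the cube at (13.5, -3.5) (footprint 27.5×20) is included at this height; the cube at (2.5, 13.5) is present — its section is the full 17×12.5 rectangle; the cylinder at (16, 7.5): section is a regular 16-gon, circumradius r=2.5; Taking the first minus the rest: starting from the 9.5×6.5 cube, the 27.5×20 cube at (13.5, -3.5) misses the remaining region (no effect); the 17×12.5 cube at (2.5, 13.5) misses the remaining region (no effect); the r=2.5 cylinder at (16, 7.5) misses the remaining region (no effect) — 1 connected region; (rotated 30° about Z; rotation is an isometry so areas/perimeters/island counts are preserved). The outline is a single polygon with 4 vertices. Extrusion per mm of travel: 0.8 × 0.15 / (π × 0.875²) = 0.049890. Accumulating E over each segment gives final E = 1.5968.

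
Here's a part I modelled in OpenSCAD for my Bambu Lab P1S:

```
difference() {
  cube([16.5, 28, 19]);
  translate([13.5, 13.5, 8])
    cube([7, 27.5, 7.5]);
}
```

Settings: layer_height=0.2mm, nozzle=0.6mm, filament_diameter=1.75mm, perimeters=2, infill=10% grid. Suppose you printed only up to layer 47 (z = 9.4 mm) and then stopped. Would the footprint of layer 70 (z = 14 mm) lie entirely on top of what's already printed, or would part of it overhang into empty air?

entirely on top

Compare the two slices. At z = 9.4: the 16.5×28 cube contributes its full rectangle (area 462.00 mm²); the 7×27.5 cube at (13.5, 13.5) contributes its full rectangle (area 192.50 mm²); After the difference (first − rest): starting from the 16.5×28 cube (462.00 mm²), the 7×27.5 cube at (13.5, 13.5) partially overlaps it — only the 43.50 mm² overlap (of its 192.50 mm²) is removed, clipping the outline — area = 418.50 mm². At z = 14: the 16.5×28 cube contributes its full rectangle (area 462.00 mm²); the cube at (13.5, 13.5) is present — its section is the full 7×27.5 rectangle (area 192.50 mm²); After the difference (first − rest): starting from the 16.5×28 cube (462.00 mm²), the 7×27.5 cube at (13.5, 13.5) partially overlaps it — only the 43.50 mm² overlap (of its 192.50 mm²) is removed, clipping the outline — area = 418.50 mm². Checking containment: the cross-section at z = 14 is a subset of the cross-section at z = 9.4.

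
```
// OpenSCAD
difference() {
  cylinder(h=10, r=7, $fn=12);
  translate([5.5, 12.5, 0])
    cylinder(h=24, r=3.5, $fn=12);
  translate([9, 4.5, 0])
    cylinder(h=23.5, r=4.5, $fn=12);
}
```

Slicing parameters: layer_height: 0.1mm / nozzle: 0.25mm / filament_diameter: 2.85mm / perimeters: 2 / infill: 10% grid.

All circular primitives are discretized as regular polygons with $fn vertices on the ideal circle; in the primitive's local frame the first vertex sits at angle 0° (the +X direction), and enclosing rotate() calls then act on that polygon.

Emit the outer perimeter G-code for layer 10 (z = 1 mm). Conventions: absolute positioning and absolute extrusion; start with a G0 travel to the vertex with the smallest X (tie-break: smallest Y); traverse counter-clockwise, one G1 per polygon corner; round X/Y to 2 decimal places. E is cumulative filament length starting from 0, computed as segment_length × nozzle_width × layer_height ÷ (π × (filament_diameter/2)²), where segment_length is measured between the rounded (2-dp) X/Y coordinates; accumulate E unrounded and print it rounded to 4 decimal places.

At z = 1 mm: the cylinder: section is a regular 12-gon, circumradius r=7; the r=3.5 cylinder at (5.5, 12.5) gives a regular 12-gon of circumradius 3.5 (constant along its height); the r=4.5 cylinder at (9, 4.5) contributes a regular 12-gon of circumradius 4.5; After the difference (first − rest): starting from the r=7 cylinder, the r=3.5 cylinder at (5.5, 12.5) misses the remaining region (no effect); the r=4.5 cylinder at (9, 4.5) partially overlaps it — only the 3.81 mm² overlap (of its 60.75 mm²) is removed, clipping the outline — 1 connected region. The outline is a single polygon with 16 vertices. Extrusion per mm of travel: 0.25 × 0.1 / (π × 1.425²) = 0.003919. Accumulating E over each segment gives final E = 0.1710.

G0 X-7.00 Y0.00 Z1.00
G1 X-6.06 Y-3.50 E0.0142
G1 X-3.50 Y-6.06 E0.0284
G1 X0.00 Y-7.00 E0.0426
G1 X3.50 Y-6.06 E0.0568
G1 X6.06 Y-3.50 E0.0710
G1 X7.00 Y0.00 E0.0852
G1 X6.85 Y0.58 E0.0875
G1 X6.75 Y0.60 E0.0879
G1 X5.10 Y2.25 E0.0971
G1 X4.50 Y4.50 E0.1062
G1 X4.62 Y4.94 E0.1080
G1 X3.50 Y6.06 E0.1142
G1 X0.00 Y7.00 E0.1284
G1 X-3.50 Y6.06 E0.1426
G1 X-6.06 Y3.50 E0.1568
G1 X-7.00 Y0.00 E0.1710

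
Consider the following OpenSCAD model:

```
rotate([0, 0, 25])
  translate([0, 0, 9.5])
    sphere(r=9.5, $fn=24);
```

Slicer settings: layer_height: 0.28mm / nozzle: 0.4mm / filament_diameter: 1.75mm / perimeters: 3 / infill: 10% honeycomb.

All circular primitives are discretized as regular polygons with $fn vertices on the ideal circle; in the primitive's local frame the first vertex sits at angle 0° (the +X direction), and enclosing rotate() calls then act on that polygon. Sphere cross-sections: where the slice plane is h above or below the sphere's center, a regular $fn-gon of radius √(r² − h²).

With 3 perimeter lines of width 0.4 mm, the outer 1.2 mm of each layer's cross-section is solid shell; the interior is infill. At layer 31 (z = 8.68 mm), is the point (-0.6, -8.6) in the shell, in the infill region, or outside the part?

shell

At z = 8.68 mm: the sphere: section is a regular 24-gon, circumradius = √(r²−h²) = √(9.5²−0.82²) = 9.465; (rotated 25° about Z; rotation is an isometry so areas/perimeters/island counts are preserved). Overall, the cross-section is a single solid region. Undo the 25° rotation: the query point maps to (-4.178, -7.541) in the un-rotated model frame. The nearest boundary edge runs (-4.73, -8.20)→(-2.45, -9.14); distance from the point to it = 0.82 mm. The point is inside the cross-section, 0.82 mm from the nearest boundary — within the 1.2 mm shell band (3 × 0.4).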